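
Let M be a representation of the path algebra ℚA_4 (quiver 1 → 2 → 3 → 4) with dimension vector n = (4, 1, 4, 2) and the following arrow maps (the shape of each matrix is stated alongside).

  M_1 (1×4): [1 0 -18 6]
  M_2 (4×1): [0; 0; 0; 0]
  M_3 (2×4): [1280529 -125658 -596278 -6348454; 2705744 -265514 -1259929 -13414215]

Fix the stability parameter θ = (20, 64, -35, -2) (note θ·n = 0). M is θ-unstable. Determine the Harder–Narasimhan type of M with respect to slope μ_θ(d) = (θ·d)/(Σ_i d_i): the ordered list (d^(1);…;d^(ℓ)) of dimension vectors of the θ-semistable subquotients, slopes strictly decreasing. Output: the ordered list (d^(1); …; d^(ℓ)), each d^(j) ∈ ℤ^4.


Interval decomposition of M: I[1,1]^3, I[1,2], I[3,3]^2, I[3,4]^2.
HN type (ℓ=4): μ^(1)=64; μ^(2)=20; μ^(3)=-2; μ^(4)=-35

((0, 1, 0, 0); (4, 0, 0, 0); (0, 0, 0, 2); (0, 0, 4, 0))


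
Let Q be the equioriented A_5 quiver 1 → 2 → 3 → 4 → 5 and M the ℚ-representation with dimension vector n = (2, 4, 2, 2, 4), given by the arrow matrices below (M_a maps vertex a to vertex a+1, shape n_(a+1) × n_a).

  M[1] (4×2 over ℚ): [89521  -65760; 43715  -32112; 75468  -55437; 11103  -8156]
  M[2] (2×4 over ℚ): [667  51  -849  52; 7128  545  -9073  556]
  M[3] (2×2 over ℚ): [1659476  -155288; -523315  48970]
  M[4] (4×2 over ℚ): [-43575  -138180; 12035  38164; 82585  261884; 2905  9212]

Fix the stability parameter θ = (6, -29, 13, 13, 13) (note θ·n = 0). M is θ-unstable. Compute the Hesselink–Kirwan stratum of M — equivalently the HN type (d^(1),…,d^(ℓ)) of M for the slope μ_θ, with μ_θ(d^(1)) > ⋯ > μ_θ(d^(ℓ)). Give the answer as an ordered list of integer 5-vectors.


Barcode: M ≅ I[1,3], I[1,4], I[2,2]^2, I[4,5], I[5,5]^3. HN layers by μ_θ (3 steps, strictly decreasing):
  μ^(1)=13; μ^(2)=-23/2; μ^(3)=-29

((0, 0, 2, 2, 4); (2, 2, 0, 0, 0); (0, 2, 0, 0, 0))


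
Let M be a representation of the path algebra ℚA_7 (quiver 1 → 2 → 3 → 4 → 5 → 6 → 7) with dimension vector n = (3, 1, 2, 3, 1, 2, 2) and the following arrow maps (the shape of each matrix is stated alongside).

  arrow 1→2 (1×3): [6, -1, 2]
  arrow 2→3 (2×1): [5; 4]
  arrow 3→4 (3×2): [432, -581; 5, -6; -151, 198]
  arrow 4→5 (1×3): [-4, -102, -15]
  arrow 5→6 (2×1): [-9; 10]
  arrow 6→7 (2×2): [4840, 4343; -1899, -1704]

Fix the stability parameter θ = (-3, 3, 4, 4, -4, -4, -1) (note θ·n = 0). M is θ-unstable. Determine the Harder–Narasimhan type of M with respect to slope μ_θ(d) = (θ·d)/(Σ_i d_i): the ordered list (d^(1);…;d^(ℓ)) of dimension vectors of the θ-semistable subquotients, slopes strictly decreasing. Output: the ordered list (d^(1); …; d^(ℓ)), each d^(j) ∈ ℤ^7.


Barcode: M ≅ I[1,1]^2, I[1,7], I[3,4], I[4,4], I[6,7]. HN layers by μ_θ (5 steps, strictly decreasing):
  μ^(1)=4; μ^(2)=1/3; μ^(3)=-1; μ^(4)=-3; μ^(5)=-4

((0, 0, 1, 2, 0, 0, 0); (0, 1, 1, 1, 1, 1, 1); (0, 0, 0, 0, 0, 0, 1); (3, 0, 0, 0, 0, 0, 0); (0, 0, 0, 0, 0, 1, 0))


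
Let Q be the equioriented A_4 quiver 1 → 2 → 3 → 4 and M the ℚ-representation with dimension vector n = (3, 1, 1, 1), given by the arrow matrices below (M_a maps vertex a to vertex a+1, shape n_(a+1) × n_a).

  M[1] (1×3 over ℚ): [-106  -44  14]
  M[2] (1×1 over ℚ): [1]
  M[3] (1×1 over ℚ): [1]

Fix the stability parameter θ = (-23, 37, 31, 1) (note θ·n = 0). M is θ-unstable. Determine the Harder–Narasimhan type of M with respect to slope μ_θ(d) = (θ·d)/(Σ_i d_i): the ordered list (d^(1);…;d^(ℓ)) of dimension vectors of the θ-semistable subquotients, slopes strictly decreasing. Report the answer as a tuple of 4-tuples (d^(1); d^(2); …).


Interval decomposition of M: I[1,1]^2, I[1,4].
HN type (ℓ=2): μ^(1)=23; μ^(2)=-23

((0, 1, 1, 1); (3, 0, 0, 0))


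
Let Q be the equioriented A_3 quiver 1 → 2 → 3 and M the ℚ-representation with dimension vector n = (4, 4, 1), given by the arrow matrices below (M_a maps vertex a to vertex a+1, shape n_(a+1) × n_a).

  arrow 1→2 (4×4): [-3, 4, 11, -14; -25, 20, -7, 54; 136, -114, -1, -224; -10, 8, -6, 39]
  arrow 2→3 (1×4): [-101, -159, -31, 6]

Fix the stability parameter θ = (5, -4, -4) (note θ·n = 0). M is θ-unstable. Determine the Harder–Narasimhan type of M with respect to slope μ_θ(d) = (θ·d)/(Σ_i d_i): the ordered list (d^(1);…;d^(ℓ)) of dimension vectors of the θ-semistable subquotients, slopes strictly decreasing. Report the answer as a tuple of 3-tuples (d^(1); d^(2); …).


Via rank(M_{q-1}∘⋯∘M_p): M ≅ I[1,2]^3, I[1,3].
μ_θ-semistable layers: μ^(1)=1/2; μ^(2)=-1

((3, 3, 0); (1, 1, 1))


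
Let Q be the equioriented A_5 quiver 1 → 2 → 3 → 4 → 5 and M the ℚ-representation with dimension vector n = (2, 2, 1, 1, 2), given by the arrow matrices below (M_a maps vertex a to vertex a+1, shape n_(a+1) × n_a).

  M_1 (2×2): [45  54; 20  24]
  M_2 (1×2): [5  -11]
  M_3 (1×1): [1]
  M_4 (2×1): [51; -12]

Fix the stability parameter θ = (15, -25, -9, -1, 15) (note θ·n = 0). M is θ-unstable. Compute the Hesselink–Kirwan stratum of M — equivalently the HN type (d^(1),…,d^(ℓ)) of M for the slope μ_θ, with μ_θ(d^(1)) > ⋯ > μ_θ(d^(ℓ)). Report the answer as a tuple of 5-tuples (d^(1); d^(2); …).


Interval decomposition of M: I[1,1], I[1,5], I[2,2], I[5,5].
HN type (ℓ=4): μ^(1)=15; μ^(2)=-1; μ^(3)=-19/3; μ^(4)=-25

((1, 0, 0, 0, 2); (0, 0, 0, 1, 0); (1, 1, 1, 0, 0); (0, 1, 0, 0, 0))


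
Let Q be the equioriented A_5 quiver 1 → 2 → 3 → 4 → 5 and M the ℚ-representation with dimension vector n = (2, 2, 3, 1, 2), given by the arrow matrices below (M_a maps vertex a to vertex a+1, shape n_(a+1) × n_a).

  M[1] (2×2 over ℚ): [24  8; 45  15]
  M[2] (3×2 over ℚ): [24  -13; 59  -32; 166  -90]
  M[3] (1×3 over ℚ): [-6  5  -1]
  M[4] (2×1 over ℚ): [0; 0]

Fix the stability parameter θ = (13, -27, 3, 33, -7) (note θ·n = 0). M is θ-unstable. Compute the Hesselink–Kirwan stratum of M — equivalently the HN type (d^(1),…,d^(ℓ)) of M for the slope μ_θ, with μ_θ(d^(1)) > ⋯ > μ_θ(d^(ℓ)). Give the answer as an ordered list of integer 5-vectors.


Interval decomposition of M: I[1,1], I[1,3], I[2,4], I[3,3], I[5,5]^2.
HN type (ℓ=5): μ^(1)=33; μ^(2)=13; μ^(3)=3; μ^(4)=-7; μ^(5)=-27

((0, 0, 0, 1, 0); (1, 0, 0, 0, 0); (0, 0, 3, 0, 0); (1, 1, 0, 0, 2); (0, 1, 0, 0, 0))


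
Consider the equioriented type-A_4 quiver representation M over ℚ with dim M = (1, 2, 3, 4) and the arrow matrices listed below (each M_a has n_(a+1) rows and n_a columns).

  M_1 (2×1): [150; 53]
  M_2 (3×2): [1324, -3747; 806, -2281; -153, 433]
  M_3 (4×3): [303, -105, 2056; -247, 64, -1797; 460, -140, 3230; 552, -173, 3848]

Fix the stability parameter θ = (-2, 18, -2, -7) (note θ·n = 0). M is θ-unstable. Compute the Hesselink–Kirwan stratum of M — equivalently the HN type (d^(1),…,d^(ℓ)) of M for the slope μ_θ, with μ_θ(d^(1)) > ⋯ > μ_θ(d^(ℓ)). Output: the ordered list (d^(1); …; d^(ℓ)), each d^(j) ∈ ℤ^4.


Barcode: M ≅ I[1,4], I[2,4], I[3,4], I[4,4]. HN layers by μ_θ (4 steps, strictly decreasing):
  μ^(1)=3; μ^(2)=-2; μ^(3)=-9/2; μ^(4)=-7

((0, 2, 2, 2); (1, 0, 0, 0); (0, 0, 1, 1); (0, 0, 0, 1))


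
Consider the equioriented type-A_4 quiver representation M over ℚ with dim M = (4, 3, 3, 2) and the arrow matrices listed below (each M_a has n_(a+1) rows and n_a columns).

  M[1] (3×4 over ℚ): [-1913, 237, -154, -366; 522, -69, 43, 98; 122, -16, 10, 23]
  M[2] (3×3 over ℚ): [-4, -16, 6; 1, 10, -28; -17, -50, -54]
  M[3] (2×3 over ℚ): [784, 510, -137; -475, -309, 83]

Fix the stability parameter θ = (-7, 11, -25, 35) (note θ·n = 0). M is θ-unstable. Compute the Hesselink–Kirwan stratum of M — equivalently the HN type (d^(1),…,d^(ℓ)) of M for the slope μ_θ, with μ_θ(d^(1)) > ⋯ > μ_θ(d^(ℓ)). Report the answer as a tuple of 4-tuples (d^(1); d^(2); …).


Via rank(M_{q-1}∘⋯∘M_p): M ≅ I[1,1], I[1,2], I[1,3], I[1,4], I[3,4].
μ_θ-semistable layers: μ^(1)=35; μ^(2)=11; μ^(3)=-7; μ^(4)=-25

((0, 0, 0, 2); (0, 1, 0, 0); (4, 2, 2, 0); (0, 0, 1, 0))


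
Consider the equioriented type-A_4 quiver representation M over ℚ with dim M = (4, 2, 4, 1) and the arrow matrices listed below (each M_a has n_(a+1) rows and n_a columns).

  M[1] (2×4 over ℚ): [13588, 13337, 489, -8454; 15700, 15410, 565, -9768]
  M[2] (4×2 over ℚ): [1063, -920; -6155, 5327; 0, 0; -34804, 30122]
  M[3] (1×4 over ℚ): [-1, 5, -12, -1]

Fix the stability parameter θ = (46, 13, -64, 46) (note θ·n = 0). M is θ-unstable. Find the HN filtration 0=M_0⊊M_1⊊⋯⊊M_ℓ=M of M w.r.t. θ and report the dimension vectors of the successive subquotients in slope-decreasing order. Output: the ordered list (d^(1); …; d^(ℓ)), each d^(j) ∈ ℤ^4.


Interval decomposition of M: I[1,1]^2, I[1,3], I[1,4], I[3,3]^2.
HN type (ℓ=3): μ^(1)=46; μ^(2)=-5/3; μ^(3)=-64

((2, 0, 0, 1); (2, 2, 2, 0); (0, 0, 2, 0))


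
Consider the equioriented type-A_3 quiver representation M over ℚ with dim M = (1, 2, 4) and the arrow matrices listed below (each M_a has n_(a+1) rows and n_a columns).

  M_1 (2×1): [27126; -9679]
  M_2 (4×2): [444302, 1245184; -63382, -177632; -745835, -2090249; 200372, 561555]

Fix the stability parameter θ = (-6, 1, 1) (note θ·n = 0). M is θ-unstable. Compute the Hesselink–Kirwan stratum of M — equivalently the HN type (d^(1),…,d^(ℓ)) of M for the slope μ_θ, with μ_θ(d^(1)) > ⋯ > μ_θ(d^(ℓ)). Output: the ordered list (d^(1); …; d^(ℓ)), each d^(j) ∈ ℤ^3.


Barcode: M ≅ I[1,3], I[2,3], I[3,3]^2. HN layers by μ_θ (2 steps, strictly decreasing):
  μ^(1)=1; μ^(2)=-6

((0, 2, 4); (1, 0, 0))


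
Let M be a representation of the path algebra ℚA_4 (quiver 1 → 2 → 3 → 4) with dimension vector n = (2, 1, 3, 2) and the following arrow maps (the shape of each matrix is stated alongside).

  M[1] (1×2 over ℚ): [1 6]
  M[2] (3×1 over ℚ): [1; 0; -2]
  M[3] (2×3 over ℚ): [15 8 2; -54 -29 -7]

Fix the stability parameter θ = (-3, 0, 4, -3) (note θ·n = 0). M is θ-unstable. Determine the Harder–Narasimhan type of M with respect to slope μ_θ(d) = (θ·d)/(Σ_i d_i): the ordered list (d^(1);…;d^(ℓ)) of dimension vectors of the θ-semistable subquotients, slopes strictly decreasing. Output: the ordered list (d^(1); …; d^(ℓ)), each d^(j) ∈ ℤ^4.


Barcode: M ≅ I[1,1], I[1,4], I[3,3], I[3,4]. HN layers by μ_θ (4 steps, strictly decreasing):
  μ^(1)=4; μ^(2)=1/2; μ^(3)=0; μ^(4)=-3

((0, 0, 1, 0); (0, 0, 2, 2); (0, 1, 0, 0); (2, 0, 0, 0))


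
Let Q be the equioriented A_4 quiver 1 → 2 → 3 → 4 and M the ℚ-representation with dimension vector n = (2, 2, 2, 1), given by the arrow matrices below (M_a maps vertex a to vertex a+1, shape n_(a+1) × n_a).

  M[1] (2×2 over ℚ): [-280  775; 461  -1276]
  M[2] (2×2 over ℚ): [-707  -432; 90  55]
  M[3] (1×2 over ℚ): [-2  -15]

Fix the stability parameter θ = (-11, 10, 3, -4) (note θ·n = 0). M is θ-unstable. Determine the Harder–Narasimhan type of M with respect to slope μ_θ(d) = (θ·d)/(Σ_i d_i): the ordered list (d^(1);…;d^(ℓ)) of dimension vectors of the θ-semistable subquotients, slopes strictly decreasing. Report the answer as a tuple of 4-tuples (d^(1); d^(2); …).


Barcode: M ≅ I[1,3], I[1,4]. HN layers by μ_θ (3 steps, strictly decreasing):
  μ^(1)=13/2; μ^(2)=3; μ^(3)=-11

((0, 1, 1, 0); (0, 1, 1, 1); (2, 0, 0, 0))


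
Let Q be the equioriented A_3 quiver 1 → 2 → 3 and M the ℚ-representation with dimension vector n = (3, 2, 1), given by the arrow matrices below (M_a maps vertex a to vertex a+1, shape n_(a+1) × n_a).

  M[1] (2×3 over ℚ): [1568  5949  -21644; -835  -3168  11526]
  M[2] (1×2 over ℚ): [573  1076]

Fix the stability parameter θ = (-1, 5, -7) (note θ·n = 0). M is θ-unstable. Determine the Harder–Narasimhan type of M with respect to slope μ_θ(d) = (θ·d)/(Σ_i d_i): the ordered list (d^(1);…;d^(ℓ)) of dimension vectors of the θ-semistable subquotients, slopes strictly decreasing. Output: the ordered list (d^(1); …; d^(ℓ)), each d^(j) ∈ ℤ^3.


Interval decomposition of M: I[1,1], I[1,2], I[1,3].
HN type (ℓ=2): μ^(1)=5; μ^(2)=-1

((0, 1, 0); (3, 1, 1))


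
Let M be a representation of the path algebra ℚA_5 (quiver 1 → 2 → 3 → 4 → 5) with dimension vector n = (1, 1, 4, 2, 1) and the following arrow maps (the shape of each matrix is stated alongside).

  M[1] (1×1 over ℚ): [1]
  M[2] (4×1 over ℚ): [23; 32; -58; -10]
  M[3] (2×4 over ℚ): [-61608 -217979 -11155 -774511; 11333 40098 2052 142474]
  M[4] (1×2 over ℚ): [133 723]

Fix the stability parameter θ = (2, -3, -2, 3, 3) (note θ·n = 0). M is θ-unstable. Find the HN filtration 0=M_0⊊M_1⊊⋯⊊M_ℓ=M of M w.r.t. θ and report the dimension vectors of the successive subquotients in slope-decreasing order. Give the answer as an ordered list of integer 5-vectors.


Via rank(M_{q-1}∘⋯∘M_p): M ≅ I[1,5], I[3,3]^2, I[3,4].
μ_θ-semistable layers: μ^(1)=3; μ^(2)=-1; μ^(3)=-2

((0, 0, 0, 2, 1); (1, 1, 1, 0, 0); (0, 0, 3, 0, 0))


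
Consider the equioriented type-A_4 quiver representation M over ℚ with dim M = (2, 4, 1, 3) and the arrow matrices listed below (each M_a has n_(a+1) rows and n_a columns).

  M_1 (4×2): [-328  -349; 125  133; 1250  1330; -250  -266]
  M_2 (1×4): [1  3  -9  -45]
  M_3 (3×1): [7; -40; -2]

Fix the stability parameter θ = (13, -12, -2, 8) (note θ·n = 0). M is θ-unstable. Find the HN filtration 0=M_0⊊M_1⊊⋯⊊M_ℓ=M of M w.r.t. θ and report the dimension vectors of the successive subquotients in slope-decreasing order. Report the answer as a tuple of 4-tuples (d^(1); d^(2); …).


Barcode: M ≅ I[1,2], I[1,4], I[2,2]^2, I[4,4]^2. HN layers by μ_θ (4 steps, strictly decreasing):
  μ^(1)=8; μ^(2)=1/2; μ^(3)=-1/3; μ^(4)=-12

((0, 0, 0, 3); (1, 1, 0, 0); (1, 1, 1, 0); (0, 2, 0, 0))


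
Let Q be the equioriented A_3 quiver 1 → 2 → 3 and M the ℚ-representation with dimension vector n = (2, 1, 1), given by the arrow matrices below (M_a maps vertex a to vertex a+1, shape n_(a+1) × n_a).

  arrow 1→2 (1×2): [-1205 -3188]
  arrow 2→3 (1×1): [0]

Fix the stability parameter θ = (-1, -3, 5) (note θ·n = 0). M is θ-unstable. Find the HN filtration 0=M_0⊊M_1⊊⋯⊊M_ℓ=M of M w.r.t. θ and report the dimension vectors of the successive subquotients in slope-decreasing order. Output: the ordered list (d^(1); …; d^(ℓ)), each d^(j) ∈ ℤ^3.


Interval decomposition of M: I[1,1], I[1,2], I[3,3].
HN type (ℓ=3): μ^(1)=5; μ^(2)=-1; μ^(3)=-2

((0, 0, 1); (1, 0, 0); (1, 1, 0))


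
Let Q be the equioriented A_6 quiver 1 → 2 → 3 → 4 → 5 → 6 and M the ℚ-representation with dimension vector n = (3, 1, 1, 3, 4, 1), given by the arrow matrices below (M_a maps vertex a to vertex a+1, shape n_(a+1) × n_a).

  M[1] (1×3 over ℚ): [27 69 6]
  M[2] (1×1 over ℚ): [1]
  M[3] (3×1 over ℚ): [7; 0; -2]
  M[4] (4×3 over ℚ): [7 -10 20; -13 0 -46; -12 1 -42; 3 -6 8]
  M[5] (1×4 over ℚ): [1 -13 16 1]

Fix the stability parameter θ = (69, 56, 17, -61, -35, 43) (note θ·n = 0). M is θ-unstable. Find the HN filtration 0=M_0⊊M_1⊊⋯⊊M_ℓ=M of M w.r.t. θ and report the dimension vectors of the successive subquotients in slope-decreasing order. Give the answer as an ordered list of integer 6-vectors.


Interval decomposition of M: I[1,1]^2, I[1,6], I[4,5]^2, I[5,5].
HN type (ℓ=5): μ^(1)=69; μ^(2)=43; μ^(3)=46/5; μ^(4)=-35; μ^(5)=-61

((2, 0, 0, 0, 0, 0); (0, 0, 0, 0, 0, 1); (1, 1, 1, 1, 1, 0); (0, 0, 0, 0, 3, 0); (0, 0, 0, 2, 0, 0))


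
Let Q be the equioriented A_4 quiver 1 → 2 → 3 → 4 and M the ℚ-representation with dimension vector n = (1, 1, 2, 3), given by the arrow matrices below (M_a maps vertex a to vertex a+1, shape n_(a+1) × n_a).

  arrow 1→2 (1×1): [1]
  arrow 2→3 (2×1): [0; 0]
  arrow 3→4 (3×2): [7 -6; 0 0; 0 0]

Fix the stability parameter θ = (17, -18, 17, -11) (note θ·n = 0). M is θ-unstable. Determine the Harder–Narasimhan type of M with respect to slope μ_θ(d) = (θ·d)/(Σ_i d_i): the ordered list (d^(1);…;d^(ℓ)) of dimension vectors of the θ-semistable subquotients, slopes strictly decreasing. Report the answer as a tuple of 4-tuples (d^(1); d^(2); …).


Interval decomposition of M: I[1,2], I[3,3], I[3,4], I[4,4]^2.
HN type (ℓ=4): μ^(1)=17; μ^(2)=3; μ^(3)=-1/2; μ^(4)=-11

((0, 0, 1, 0); (0, 0, 1, 1); (1, 1, 0, 0); (0, 0, 0, 2))


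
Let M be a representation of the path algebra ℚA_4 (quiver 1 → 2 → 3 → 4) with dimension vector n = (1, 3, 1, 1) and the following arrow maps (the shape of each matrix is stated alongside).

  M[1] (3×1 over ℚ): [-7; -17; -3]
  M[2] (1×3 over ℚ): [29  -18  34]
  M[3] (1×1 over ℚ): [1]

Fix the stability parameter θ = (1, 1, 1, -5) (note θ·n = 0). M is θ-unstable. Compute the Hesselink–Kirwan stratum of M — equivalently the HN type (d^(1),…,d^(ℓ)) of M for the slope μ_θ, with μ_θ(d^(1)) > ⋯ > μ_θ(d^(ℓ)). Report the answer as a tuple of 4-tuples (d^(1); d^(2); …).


Via rank(M_{q-1}∘⋯∘M_p): M ≅ I[1,4], I[2,2]^2.
μ_θ-semistable layers: μ^(1)=1; μ^(2)=-1/2

((0, 2, 0, 0); (1, 1, 1, 1))


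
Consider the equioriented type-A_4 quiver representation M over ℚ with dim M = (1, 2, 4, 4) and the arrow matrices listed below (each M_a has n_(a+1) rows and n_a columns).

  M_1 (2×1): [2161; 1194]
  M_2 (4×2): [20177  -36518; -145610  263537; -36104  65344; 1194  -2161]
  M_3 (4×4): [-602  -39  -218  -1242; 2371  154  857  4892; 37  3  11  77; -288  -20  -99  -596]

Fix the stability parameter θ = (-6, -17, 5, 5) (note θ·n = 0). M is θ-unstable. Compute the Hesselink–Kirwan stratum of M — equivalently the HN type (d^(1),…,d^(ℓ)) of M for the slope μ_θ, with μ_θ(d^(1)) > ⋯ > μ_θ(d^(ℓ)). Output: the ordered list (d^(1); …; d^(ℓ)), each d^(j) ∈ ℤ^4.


Interval decomposition of M: I[1,4], I[2,4], I[3,4]^2.
HN type (ℓ=3): μ^(1)=5; μ^(2)=-23/2; μ^(3)=-17

((0, 0, 4, 4); (1, 1, 0, 0); (0, 1, 0, 0))


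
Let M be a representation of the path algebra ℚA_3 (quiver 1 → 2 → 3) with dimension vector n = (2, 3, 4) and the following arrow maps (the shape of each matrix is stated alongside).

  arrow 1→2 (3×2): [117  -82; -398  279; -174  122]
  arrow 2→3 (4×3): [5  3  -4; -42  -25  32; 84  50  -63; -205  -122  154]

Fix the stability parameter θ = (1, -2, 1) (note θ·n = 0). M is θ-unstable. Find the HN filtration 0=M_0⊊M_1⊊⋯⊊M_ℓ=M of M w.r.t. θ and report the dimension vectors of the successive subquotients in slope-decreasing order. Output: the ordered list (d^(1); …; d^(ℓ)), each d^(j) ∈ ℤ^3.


Barcode: M ≅ I[1,3]^2, I[2,3], I[3,3]. HN layers by μ_θ (3 steps, strictly decreasing):
  μ^(1)=1; μ^(2)=-1/2; μ^(3)=-2

((0, 0, 4); (2, 2, 0); (0, 1, 0))


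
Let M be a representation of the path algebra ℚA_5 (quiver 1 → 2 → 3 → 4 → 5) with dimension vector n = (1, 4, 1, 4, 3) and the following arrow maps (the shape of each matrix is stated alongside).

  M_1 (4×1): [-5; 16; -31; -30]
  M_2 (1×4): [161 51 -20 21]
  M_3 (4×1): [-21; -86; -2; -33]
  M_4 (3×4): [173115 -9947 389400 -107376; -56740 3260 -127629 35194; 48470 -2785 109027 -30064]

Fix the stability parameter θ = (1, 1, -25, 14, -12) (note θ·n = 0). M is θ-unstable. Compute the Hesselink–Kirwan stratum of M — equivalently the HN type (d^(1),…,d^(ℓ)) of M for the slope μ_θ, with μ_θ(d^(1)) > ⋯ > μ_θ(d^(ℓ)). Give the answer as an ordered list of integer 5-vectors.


Barcode: M ≅ I[1,5], I[2,2]^3, I[4,4], I[4,5]^2. HN layers by μ_θ (3 steps, strictly decreasing):
  μ^(1)=14; μ^(2)=1; μ^(3)=-23/3

((0, 0, 0, 1, 0); (0, 3, 0, 3, 3); (1, 1, 1, 0, 0))


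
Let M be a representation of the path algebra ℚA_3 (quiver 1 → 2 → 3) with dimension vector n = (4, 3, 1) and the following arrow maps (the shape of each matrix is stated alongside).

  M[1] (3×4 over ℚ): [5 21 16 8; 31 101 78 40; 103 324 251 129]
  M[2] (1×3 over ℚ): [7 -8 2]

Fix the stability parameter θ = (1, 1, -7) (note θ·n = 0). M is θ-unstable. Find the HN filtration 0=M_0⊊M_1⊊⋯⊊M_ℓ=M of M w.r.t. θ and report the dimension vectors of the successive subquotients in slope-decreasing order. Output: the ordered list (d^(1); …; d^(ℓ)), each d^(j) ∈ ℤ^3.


Interval decomposition of M: I[1,1], I[1,2]^2, I[1,3].
HN type (ℓ=2): μ^(1)=1; μ^(2)=-5/3

((3, 2, 0); (1, 1, 1))


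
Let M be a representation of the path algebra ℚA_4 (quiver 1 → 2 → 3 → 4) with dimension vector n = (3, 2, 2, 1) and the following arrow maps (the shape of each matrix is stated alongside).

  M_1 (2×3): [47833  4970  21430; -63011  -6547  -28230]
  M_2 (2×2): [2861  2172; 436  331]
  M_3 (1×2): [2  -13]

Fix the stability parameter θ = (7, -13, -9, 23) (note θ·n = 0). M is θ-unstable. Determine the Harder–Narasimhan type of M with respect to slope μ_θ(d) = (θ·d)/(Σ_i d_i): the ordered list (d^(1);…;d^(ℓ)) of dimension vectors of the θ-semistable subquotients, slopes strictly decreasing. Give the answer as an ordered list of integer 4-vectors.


Interval decomposition of M: I[1,1], I[1,3], I[1,4].
HN type (ℓ=3): μ^(1)=23; μ^(2)=7; μ^(3)=-5

((0, 0, 0, 1); (1, 0, 0, 0); (2, 2, 2, 0))


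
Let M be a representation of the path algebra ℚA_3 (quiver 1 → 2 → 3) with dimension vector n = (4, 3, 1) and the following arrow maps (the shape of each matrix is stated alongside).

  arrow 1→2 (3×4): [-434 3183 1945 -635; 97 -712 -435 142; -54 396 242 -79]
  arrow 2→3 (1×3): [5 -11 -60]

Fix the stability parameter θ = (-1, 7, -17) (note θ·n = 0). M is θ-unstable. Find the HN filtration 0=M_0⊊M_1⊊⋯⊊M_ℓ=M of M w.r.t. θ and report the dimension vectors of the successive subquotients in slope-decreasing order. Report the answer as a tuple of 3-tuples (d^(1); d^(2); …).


Interval decomposition of M: I[1,1], I[1,2]^2, I[1,3].
HN type (ℓ=3): μ^(1)=7; μ^(2)=-1; μ^(3)=-11/3

((0, 2, 0); (3, 0, 0); (1, 1, 1))


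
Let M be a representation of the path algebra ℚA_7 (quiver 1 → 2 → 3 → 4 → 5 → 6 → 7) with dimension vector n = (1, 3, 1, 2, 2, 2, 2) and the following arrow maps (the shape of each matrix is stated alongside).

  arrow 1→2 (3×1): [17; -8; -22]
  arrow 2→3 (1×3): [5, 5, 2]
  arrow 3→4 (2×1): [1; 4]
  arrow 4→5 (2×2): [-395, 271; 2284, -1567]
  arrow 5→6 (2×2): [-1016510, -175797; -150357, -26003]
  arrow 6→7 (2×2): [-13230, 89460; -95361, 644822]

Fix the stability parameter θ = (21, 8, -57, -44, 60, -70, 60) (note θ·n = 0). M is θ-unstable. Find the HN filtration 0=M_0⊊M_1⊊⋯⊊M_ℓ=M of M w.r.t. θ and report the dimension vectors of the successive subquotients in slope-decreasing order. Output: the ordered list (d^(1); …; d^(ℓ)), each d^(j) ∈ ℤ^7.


Interval decomposition of M: I[1,6], I[2,2]^2, I[4,7], I[7,7].
HN type (ℓ=5): μ^(1)=60; μ^(2)=8; μ^(3)=-5; μ^(4)=-18; μ^(5)=-44

((0, 0, 0, 0, 0, 0, 2); (0, 2, 0, 0, 0, 0, 0); (0, 0, 0, 0, 2, 2, 0); (1, 1, 1, 1, 0, 0, 0); (0, 0, 0, 1, 0, 0, 0))


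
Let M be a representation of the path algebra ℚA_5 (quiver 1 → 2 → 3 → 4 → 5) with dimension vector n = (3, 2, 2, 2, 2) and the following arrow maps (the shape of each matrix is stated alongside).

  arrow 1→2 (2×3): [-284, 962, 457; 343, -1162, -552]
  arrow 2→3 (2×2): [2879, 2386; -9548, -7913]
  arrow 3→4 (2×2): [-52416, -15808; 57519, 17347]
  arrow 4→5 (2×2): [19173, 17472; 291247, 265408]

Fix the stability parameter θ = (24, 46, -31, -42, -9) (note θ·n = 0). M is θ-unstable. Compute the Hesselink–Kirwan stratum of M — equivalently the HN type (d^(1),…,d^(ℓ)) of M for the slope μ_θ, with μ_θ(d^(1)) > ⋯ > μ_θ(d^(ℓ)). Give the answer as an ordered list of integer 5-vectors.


Interval decomposition of M: I[1,1], I[1,3], I[1,4], I[4,5], I[5,5].
HN type (ℓ=5): μ^(1)=24; μ^(2)=13; μ^(3)=-3/4; μ^(4)=-9; μ^(5)=-42

((1, 0, 0, 0, 0); (1, 1, 1, 0, 0); (1, 1, 1, 1, 0); (0, 0, 0, 0, 2); (0, 0, 0, 1, 0))


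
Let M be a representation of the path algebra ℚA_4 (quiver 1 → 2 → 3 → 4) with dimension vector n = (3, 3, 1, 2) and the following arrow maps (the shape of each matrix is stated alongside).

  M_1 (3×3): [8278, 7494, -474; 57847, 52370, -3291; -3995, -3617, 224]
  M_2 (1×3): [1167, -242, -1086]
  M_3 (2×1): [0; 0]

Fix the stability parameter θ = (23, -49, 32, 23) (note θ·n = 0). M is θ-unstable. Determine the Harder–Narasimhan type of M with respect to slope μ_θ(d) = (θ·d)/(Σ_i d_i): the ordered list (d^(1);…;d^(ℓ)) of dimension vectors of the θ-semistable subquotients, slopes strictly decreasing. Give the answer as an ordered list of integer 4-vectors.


Via rank(M_{q-1}∘⋯∘M_p): M ≅ I[1,2]^2, I[1,3], I[4,4]^2.
μ_θ-semistable layers: μ^(1)=32; μ^(2)=23; μ^(3)=-13

((0, 0, 1, 0); (0, 0, 0, 2); (3, 3, 0, 0))


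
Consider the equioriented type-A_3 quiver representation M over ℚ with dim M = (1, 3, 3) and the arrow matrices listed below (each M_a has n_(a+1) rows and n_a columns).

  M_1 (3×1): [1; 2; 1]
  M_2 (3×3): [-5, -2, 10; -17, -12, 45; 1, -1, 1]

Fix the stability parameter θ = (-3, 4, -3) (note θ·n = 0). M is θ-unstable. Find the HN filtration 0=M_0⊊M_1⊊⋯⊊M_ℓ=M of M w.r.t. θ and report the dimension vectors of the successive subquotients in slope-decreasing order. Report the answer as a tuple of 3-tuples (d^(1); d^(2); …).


Interval decomposition of M: I[1,3], I[2,3]^2.
HN type (ℓ=2): μ^(1)=1/2; μ^(2)=-3

((0, 3, 3); (1, 0, 0))


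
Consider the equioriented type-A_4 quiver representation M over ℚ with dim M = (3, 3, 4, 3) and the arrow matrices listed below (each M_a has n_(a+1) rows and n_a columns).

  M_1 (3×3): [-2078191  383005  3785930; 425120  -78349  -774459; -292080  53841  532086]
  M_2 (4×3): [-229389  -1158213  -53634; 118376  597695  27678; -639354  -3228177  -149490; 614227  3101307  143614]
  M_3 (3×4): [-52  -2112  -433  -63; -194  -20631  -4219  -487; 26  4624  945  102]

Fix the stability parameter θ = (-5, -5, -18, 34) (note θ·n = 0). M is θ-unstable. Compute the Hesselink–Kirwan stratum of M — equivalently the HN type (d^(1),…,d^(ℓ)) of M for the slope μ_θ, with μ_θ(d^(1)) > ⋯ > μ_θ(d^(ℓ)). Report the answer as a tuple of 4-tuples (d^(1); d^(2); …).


Via rank(M_{q-1}∘⋯∘M_p): M ≅ I[1,2], I[1,4]^2, I[3,3], I[3,4].
μ_θ-semistable layers: μ^(1)=34; μ^(2)=-5; μ^(3)=-28/3; μ^(4)=-18

((0, 0, 0, 3); (1, 1, 0, 0); (2, 2, 2, 0); (0, 0, 2, 0))


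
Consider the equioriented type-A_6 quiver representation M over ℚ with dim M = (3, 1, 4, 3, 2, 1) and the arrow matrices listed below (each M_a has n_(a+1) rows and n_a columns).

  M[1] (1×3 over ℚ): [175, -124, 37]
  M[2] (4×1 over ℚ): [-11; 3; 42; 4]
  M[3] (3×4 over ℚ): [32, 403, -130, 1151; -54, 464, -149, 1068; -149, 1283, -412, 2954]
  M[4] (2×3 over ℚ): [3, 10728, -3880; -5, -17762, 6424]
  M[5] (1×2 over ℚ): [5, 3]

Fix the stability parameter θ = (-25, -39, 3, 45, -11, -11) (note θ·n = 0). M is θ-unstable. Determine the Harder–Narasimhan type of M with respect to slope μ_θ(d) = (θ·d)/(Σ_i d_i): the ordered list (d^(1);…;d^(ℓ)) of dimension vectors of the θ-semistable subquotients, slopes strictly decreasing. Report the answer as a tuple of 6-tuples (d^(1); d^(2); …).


Via rank(M_{q-1}∘⋯∘M_p): M ≅ I[1,1]^2, I[1,5], I[3,3], I[3,4], I[3,6].
μ_θ-semistable layers: μ^(1)=45; μ^(2)=17; μ^(3)=23/3; μ^(4)=3; μ^(5)=-25; μ^(6)=-32

((0, 0, 0, 1, 0, 0); (0, 0, 0, 1, 1, 0); (0, 0, 0, 1, 1, 1); (0, 0, 4, 0, 0, 0); (2, 0, 0, 0, 0, 0); (1, 1, 0, 0, 0, 0))


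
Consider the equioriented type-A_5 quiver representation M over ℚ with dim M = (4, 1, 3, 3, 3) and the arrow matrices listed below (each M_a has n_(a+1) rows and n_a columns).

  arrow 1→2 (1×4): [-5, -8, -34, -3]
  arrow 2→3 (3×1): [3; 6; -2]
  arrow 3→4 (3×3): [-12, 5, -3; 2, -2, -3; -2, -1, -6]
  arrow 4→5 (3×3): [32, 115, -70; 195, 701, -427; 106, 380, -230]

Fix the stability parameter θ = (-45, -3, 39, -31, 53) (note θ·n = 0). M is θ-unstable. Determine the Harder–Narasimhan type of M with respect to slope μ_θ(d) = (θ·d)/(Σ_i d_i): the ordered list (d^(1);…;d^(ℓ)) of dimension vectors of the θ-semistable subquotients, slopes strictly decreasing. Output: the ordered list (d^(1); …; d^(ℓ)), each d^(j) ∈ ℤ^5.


Via rank(M_{q-1}∘⋯∘M_p): M ≅ I[1,1]^3, I[1,3], I[3,4], I[3,5], I[4,5], I[5,5].
μ_θ-semistable layers: μ^(1)=53; μ^(2)=39; μ^(3)=4; μ^(4)=-3; μ^(5)=-31; μ^(6)=-45

((0, 0, 0, 0, 3); (0, 0, 1, 0, 0); (0, 0, 2, 2, 0); (0, 1, 0, 0, 0); (0, 0, 0, 1, 0); (4, 0, 0, 0, 0))


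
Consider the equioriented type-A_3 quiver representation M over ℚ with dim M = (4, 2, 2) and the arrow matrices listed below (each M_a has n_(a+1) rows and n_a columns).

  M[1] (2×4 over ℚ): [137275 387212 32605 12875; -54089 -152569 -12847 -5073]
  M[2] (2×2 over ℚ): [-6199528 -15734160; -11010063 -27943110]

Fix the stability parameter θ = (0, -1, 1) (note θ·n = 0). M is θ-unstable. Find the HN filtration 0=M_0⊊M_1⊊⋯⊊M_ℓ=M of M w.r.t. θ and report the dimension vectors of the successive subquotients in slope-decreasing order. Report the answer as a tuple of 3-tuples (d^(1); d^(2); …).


Interval decomposition of M: I[1,1]^2, I[1,2], I[1,3], I[3,3].
HN type (ℓ=3): μ^(1)=1; μ^(2)=0; μ^(3)=-1/2

((0, 0, 2); (2, 0, 0); (2, 2, 0))


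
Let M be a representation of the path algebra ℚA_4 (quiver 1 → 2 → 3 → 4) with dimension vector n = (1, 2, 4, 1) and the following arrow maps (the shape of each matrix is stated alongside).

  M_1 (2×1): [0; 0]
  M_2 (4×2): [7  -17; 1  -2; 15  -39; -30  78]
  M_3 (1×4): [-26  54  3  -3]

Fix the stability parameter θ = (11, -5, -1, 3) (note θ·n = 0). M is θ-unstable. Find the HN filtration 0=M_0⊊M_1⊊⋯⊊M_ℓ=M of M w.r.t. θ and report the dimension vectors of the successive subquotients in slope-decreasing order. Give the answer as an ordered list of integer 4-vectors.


Barcode: M ≅ I[1,1], I[2,3], I[2,4], I[3,3]^2. HN layers by μ_θ (4 steps, strictly decreasing):
  μ^(1)=11; μ^(2)=3; μ^(3)=-1; μ^(4)=-5

((1, 0, 0, 0); (0, 0, 0, 1); (0, 0, 4, 0); (0, 2, 0, 0))


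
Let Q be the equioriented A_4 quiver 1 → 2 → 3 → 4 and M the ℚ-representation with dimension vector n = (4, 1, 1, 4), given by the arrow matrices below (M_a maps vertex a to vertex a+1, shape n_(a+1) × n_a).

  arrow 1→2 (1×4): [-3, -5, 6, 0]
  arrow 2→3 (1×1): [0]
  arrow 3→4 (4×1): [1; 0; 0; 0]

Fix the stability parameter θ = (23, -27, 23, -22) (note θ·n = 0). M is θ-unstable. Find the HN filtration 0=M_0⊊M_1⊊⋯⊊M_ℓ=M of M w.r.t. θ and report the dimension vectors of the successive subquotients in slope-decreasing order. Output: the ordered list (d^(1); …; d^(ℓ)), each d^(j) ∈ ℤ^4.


Barcode: M ≅ I[1,1]^3, I[1,2], I[3,4], I[4,4]^3. HN layers by μ_θ (4 steps, strictly decreasing):
  μ^(1)=23; μ^(2)=1/2; μ^(3)=-2; μ^(4)=-22

((3, 0, 0, 0); (0, 0, 1, 1); (1, 1, 0, 0); (0, 0, 0, 3))


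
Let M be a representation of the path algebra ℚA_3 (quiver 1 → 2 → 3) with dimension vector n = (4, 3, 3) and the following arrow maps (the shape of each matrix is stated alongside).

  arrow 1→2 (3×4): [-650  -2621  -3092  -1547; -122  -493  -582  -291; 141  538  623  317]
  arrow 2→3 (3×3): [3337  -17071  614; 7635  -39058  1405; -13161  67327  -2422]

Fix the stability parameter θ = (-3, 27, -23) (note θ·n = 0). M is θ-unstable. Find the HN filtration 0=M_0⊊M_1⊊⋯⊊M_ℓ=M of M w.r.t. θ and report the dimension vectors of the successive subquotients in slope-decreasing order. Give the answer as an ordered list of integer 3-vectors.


Via rank(M_{q-1}∘⋯∘M_p): M ≅ I[1,1], I[1,2], I[1,3]^2, I[3,3].
μ_θ-semistable layers: μ^(1)=27; μ^(2)=2; μ^(3)=-3; μ^(4)=-23

((0, 1, 0); (0, 2, 2); (4, 0, 0); (0, 0, 1))


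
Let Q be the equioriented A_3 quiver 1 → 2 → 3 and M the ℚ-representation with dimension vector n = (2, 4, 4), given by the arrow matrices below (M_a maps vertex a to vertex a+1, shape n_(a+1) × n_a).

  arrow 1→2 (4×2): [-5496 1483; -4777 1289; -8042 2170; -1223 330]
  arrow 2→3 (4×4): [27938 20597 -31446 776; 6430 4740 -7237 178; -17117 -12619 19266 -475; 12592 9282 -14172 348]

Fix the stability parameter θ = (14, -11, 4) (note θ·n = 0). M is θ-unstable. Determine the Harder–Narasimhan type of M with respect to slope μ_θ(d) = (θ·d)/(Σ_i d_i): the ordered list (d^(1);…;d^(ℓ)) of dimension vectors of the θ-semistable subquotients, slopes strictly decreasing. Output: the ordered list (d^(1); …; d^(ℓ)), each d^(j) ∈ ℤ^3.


Interval decomposition of M: I[1,2], I[1,3], I[2,3]^2, I[3,3].
HN type (ℓ=3): μ^(1)=4; μ^(2)=3/2; μ^(3)=-11

((0, 0, 4); (2, 2, 0); (0, 2, 0))


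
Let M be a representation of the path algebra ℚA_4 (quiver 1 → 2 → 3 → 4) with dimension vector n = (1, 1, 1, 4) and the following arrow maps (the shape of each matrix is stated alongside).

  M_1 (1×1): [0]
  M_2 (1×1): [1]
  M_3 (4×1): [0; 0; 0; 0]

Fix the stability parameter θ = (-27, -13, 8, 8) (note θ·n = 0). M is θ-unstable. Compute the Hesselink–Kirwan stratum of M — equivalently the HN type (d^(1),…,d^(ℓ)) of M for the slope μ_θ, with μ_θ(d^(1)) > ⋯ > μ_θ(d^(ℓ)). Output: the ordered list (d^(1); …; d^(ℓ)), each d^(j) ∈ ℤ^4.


Interval decomposition of M: I[1,1], I[2,3], I[4,4]^4.
HN type (ℓ=3): μ^(1)=8; μ^(2)=-13; μ^(3)=-27

((0, 0, 1, 4); (0, 1, 0, 0); (1, 0, 0, 0))


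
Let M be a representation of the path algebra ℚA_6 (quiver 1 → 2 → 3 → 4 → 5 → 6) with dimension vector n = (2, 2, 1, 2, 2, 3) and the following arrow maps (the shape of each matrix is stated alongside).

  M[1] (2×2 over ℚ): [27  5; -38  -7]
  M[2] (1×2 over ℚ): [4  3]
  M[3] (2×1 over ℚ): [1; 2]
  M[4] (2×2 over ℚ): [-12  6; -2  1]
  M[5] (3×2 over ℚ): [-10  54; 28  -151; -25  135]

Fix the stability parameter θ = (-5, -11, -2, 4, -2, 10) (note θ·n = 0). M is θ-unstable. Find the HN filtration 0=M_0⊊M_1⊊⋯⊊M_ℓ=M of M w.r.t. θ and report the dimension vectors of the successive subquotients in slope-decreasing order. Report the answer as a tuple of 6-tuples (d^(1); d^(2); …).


Barcode: M ≅ I[1,2], I[1,4], I[4,6], I[5,6], I[6,6]. HN layers by μ_θ (5 steps, strictly decreasing):
  μ^(1)=10; μ^(2)=4; μ^(3)=1; μ^(4)=-2; μ^(5)=-8

((0, 0, 0, 0, 0, 3); (0, 0, 0, 1, 0, 0); (0, 0, 0, 1, 1, 0); (0, 0, 1, 0, 1, 0); (2, 2, 0, 0, 0, 0))


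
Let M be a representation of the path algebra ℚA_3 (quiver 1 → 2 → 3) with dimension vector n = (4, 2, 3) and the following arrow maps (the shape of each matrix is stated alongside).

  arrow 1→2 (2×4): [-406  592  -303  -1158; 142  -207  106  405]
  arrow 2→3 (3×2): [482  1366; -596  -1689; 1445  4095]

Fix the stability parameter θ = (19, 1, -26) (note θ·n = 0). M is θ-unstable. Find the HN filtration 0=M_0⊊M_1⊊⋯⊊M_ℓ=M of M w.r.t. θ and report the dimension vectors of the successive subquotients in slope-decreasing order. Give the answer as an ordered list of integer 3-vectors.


Barcode: M ≅ I[1,1]^2, I[1,3]^2, I[3,3]. HN layers by μ_θ (3 steps, strictly decreasing):
  μ^(1)=19; μ^(2)=-2; μ^(3)=-26

((2, 0, 0); (2, 2, 2); (0, 0, 1))


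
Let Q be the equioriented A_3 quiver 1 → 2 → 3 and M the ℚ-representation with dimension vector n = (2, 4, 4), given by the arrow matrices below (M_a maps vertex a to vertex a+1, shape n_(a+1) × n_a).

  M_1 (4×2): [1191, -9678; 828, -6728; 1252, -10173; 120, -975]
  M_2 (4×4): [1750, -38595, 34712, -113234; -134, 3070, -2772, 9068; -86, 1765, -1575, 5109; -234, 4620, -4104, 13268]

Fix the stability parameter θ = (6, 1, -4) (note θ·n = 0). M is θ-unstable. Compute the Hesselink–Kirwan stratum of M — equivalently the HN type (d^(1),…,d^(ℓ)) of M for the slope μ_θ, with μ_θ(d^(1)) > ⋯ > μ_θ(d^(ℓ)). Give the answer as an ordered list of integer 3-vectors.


Via rank(M_{q-1}∘⋯∘M_p): M ≅ I[1,3]^2, I[2,2], I[2,3], I[3,3].
μ_θ-semistable layers: μ^(1)=1; μ^(2)=-3/2; μ^(3)=-4

((2, 3, 2); (0, 1, 1); (0, 0, 1))


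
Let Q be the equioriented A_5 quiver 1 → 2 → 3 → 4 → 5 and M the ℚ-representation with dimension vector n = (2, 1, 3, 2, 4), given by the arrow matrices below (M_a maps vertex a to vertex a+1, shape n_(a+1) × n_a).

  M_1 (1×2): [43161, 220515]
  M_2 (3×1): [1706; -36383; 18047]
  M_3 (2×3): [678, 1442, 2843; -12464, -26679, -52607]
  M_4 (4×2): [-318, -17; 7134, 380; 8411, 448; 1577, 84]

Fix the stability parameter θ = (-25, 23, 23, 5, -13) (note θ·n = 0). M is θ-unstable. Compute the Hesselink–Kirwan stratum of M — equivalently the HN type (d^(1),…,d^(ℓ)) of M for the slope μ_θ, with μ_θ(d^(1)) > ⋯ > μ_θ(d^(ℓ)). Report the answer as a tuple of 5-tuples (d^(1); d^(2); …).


Interval decomposition of M: I[1,1], I[1,5], I[3,3], I[3,5], I[5,5]^2.
HN type (ℓ=5): μ^(1)=23; μ^(2)=19/2; μ^(3)=5; μ^(4)=-13; μ^(5)=-25

((0, 0, 1, 0, 0); (0, 1, 1, 1, 1); (0, 0, 1, 1, 1); (0, 0, 0, 0, 2); (2, 0, 0, 0, 0))


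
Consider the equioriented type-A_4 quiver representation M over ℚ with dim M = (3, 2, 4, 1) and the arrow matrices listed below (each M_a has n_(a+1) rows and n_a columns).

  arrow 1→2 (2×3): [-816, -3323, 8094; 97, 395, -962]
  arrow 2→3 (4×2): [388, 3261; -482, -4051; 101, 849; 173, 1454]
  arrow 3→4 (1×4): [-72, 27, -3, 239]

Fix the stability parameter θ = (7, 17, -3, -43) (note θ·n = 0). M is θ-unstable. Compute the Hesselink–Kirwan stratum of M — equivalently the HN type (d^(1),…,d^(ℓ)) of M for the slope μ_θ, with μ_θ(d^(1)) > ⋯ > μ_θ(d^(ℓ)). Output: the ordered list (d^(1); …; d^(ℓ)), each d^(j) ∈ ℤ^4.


Interval decomposition of M: I[1,1], I[1,3], I[1,4], I[3,3]^2.
HN type (ℓ=3): μ^(1)=7; μ^(2)=-3; μ^(3)=-11/2

((2, 1, 1, 0); (0, 0, 2, 0); (1, 1, 1, 1))


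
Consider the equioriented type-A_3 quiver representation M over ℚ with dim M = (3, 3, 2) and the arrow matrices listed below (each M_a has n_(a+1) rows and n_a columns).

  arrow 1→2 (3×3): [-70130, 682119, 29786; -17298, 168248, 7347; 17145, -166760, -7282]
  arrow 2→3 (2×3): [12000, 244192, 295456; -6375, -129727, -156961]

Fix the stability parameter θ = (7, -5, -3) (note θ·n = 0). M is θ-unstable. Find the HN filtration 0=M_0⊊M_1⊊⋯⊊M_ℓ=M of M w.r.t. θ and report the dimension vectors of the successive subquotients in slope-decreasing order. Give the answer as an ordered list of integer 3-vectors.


Via rank(M_{q-1}∘⋯∘M_p): M ≅ I[1,2]^2, I[1,3], I[3,3].
μ_θ-semistable layers: μ^(1)=1; μ^(2)=-1/3; μ^(3)=-3

((2, 2, 0); (1, 1, 1); (0, 0, 1))


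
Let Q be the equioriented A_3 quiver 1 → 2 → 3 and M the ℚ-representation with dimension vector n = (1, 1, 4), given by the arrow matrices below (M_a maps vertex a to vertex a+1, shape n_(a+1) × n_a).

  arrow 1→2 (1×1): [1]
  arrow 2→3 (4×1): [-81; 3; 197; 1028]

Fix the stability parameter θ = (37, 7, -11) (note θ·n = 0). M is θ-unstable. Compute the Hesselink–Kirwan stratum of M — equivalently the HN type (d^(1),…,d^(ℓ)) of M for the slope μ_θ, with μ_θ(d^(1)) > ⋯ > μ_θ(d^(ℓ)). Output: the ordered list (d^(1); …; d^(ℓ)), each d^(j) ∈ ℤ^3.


Barcode: M ≅ I[1,3], I[3,3]^3. HN layers by μ_θ (2 steps, strictly decreasing):
  μ^(1)=11; μ^(2)=-11

((1, 1, 1); (0, 0, 3))


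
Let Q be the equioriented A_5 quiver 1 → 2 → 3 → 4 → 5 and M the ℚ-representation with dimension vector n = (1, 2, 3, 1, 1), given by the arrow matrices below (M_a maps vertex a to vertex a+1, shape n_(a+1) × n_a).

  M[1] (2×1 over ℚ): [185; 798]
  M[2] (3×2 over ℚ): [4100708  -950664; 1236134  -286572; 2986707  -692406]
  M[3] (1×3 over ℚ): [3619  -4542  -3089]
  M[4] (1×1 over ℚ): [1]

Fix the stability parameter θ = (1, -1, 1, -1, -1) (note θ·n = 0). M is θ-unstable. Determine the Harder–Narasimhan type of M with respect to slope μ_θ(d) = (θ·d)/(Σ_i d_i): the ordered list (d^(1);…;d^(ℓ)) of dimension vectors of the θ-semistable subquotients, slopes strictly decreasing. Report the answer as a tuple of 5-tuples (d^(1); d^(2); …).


Barcode: M ≅ I[1,5], I[2,2], I[3,3]^2. HN layers by μ_θ (3 steps, strictly decreasing):
  μ^(1)=1; μ^(2)=-1/5; μ^(3)=-1

((0, 0, 2, 0, 0); (1, 1, 1, 1, 1); (0, 1, 0, 0, 0))
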